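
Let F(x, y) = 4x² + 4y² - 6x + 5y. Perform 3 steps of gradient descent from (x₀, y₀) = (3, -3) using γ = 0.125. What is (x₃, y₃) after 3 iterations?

∇F = (8x - 6, 8y + 5)
(x₁, y₁) = (3, -3) − 0.125·(18, -19) = (0.75, -0.625)
(x₂, y₂) = (0.75, -0.625) − 0.125·(0, 0) = (0.75, -0.625)
(x₃, y₃) = (0.75, -0.625) − 0.125·(0, 0) = (0.75, -0.625)

(0.75, -0.625)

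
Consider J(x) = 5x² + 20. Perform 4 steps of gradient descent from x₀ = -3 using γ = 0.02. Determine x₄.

-1.2288

J′(x) = 10x
x₁ = -3 − 0.02·(-30) = -2.4
x₂ = -2.4 − 0.02·(-24) = -1.92
x₃ = -1.92 − 0.02·(-19.2) = -1.536
x₄ = -1.536 − 0.02·(-15.36) = -1.2288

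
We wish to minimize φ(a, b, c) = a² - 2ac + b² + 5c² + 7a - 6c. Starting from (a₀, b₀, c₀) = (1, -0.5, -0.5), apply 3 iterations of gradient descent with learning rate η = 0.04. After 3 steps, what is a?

-0.004288

∇φ = (2a - 2c + 7, 2b, -2a + 10c - 6)
(a₁, b₁, c₁) = (1, -0.5, -0.5) − 0.04·(10, -1, -13) = (0.6, -0.46, 0.02)
(a₂, b₂, c₂) = (0.6, -0.46, 0.02) − 0.04·(8.16, -0.92, -7) = (0.2736, -0.4232, 0.3)
(a₃, b₃, c₃) = (0.2736, -0.4232, 0.3) − 0.04·(6.9472, -0.8464, -3.5472) = (-0.004288, -0.389344, 0.441888)
a = -0.004288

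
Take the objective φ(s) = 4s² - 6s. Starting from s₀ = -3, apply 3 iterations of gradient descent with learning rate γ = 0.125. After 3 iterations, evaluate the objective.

φ′(s) = 8s - 6
Step 1: φ′(-3) = -30; s₁ = -3 − 0.125·(-30) = 0.75
Step 2: φ′(0.75) = 0; s₂ = 0.75 − 0.125·0 = 0.75
Step 3: φ′(0.75) = 0; s₃ = 0.75 − 0.125·0 = 0.75
φ(0.75) = -2.25

-2.25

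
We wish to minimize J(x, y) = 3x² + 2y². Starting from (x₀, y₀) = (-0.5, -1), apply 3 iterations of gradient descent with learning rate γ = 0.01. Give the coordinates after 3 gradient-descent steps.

(-0.415292, -0.884736)

∇J = (6x, 4y)
(x₁, y₁) = (-0.5, -1) − 0.01·(-3, -4) = (-0.47, -0.96)
(x₂, y₂) = (-0.47, -0.96) − 0.01·(-2.82, -3.84) = (-0.4418, -0.9216)
(x₃, y₃) = (-0.4418, -0.9216) − 0.01·(-2.6508, -3.6864) = (-0.415292, -0.884736)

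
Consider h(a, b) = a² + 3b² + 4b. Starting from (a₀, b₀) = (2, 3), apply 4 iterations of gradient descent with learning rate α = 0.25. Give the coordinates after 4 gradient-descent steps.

∇h = (2a, 6b + 4)
(a₁, b₁) = (2, 3) − 0.25·(4, 22) = (1, -2.5)
(a₂, b₂) = (1, -2.5) − 0.25·(2, -11) = (0.5, 0.25)
(a₃, b₃) = (0.5, 0.25) − 0.25·(1, 5.5) = (0.25, -1.125)
(a₄, b₄) = (0.25, -1.125) − 0.25·(0.5, -2.75) = (0.125, -0.4375)

(0.125, -0.4375)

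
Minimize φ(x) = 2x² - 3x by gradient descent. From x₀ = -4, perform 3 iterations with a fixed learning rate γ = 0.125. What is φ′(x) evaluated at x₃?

-2.375

φ′(x) = 4x - 3
Step 1: φ′(-4) = -19; x₁ = -4 − 0.125·(-19) = -1.625
Step 2: φ′(-1.625) = -9.5; x₂ = -1.625 − 0.125·(-9.5) = -0.4375
Step 3: φ′(-0.4375) = -4.75; x₃ = -0.4375 − 0.125·(-4.75) = 0.15625
φ′(x) at (0.15625) = -2.375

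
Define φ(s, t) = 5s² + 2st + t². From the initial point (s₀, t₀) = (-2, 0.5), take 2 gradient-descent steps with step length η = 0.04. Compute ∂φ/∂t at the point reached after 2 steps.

∇φ = (10s + 2t, 2s + 2t)
(s₁, t₁) = (-2, 0.5) − 0.04·(-19, -3) = (-1.24, 0.62)
(s₂, t₂) = (-1.24, 0.62) − 0.04·(-11.16, -1.24) = (-0.7936, 0.6696)
∂φ/∂t at (-0.7936, 0.6696) = -0.248

-0.248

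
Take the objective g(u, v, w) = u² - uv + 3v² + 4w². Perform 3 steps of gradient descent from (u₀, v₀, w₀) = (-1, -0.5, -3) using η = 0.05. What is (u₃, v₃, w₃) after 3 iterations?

∇g = (2u - v, -u + 6v, 8w)
Step 1: at (-1, -0.5, -3), ∇g = (-1.5, -2, -24) → (-1, -0.5, -3) − 0.05·(-1.5, -2, -24) = (-0.925, -0.4, -1.8)
Step 2: at (-0.925, -0.4, -1.8), ∇g = (-1.45, -1.475, -14.4) → (-0.925, -0.4, -1.8) − 0.05·(-1.45, -1.475, -14.4) = (-0.8525, -0.32625, -1.08)
Step 3: at (-0.8525, -0.32625, -1.08), ∇g = (-1.37875, -1.105, -8.64) → (-0.8525, -0.32625, -1.08) − 0.05·(-1.37875, -1.105, -8.64) = (-0.7835625, -0.271, -0.648)

(-0.7835625, -0.271, -0.648)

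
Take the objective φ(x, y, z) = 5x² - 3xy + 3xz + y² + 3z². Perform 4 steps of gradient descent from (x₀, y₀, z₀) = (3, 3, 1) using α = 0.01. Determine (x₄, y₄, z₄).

∇φ = (10x - 3y + 3z, -3x + 2y, 3x + 6z)
(x₁, y₁, z₁) = (3, 3, 1) − 0.01·(24, -3, 15) = (2.76, 3.03, 0.85)
(x₂, y₂, z₂) = (2.76, 3.03, 0.85) − 0.01·(21.06, -2.22, 13.38) = (2.5494, 3.0522, 0.7162)
(x₃, y₃, z₃) = (2.5494, 3.0522, 0.7162) − 0.01·(18.486, -1.5438, 11.9454) = (2.36454, 3.067638, 0.596746)
(x₄, y₄, z₄) = (2.36454, 3.067638, 0.596746) − 0.01·(16.232724, -0.958344, 10.674096) = (2.20221276, 3.07722144, 0.49000504)

(2.20221276, 3.07722144, 0.49000504)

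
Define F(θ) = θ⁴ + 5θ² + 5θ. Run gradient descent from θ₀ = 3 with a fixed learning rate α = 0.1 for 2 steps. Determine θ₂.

F′(θ) = 4θ³ + 10θ + 5
θ₁ = 3 − 0.1·143 = -11.3
θ₂ = -11.3 − 0.1·(-5879.588) = 576.6588

576.6588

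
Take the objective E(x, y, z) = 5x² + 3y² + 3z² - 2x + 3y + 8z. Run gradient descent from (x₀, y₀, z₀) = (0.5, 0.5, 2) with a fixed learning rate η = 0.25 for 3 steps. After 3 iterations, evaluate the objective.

-0.58984375

∇E = (10x - 2, 6y + 3, 6z + 8)
Step 1: at (0.5, 0.5, 2), ∇E = (3, 6, 20) → (0.5, 0.5, 2) − 0.25·(3, 6, 20) = (-0.25, -1, -3)
Step 2: at (-0.25, -1, -3), ∇E = (-4.5, -3, -10) → (-0.25, -1, -3) − 0.25·(-4.5, -3, -10) = (0.875, -0.25, -0.5)
Step 3: at (0.875, -0.25, -0.5), ∇E = (6.75, 1.5, 5) → (0.875, -0.25, -0.5) − 0.25·(6.75, 1.5, 5) = (-0.8125, -0.625, -1.75)
E(-0.8125, -0.625, -1.75) = -0.58984375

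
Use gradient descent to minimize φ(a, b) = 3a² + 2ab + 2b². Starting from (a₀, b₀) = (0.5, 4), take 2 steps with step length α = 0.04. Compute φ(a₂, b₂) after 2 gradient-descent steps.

∇φ = (6a + 2b, 2a + 4b)
(a₁, b₁) = (0.5, 4) − 0.04·(11, 17) = (0.06, 3.32)
(a₂, b₂) = (0.06, 3.32) − 0.04·(7, 13.4) = (-0.22, 2.784)
φ(-0.22, 2.784) = 14.421552

14.421552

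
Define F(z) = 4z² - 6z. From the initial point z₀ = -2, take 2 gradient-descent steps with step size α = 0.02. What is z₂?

F′(z) = 8z - 6
z₁ = -2 − 0.02·(-22) = -1.56
z₂ = -1.56 − 0.02·(-18.48) = -1.1904

-1.1904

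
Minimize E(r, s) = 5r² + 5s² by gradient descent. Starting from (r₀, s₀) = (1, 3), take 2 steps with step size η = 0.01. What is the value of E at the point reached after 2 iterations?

32.805

∇E = (10r, 10s)
Step 1: at (1, 3), ∇E = (10, 30) → (1, 3) − 0.01·(10, 30) = (0.9, 2.7)
Step 2: at (0.9, 2.7), ∇E = (9, 27) → (0.9, 2.7) − 0.01·(9, 27) = (0.81, 2.43)
E(0.81, 2.43) = 32.805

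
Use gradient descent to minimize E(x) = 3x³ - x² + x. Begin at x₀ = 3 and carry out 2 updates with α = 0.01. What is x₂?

1.823216

E′(x) = 9x² - 2x + 1
x₁ = 3 − 0.01·76 = 2.24
x₂ = 2.24 − 0.01·41.6784 = 1.823216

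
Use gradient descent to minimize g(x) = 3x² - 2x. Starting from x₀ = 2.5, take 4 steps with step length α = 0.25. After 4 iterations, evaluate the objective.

g′(x) = 6x - 2
x₁ = 2.5 − 0.25·13 = -0.75
x₂ = -0.75 − 0.25·(-6.5) = 0.875
x₃ = 0.875 − 0.25·3.25 = 0.0625
x₄ = 0.0625 − 0.25·(-1.625) = 0.46875
g(0.46875) = -0.2783203125

-0.2783203125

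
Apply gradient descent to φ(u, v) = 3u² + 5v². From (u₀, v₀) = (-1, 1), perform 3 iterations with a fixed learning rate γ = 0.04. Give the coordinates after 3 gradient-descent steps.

(-0.438976, 0.216)

∇φ = (6u, 10v)
Step 1: at (-1, 1), ∇φ = (-6, 10) → (-1, 1) − 0.04·(-6, 10) = (-0.76, 0.6)
Step 2: at (-0.76, 0.6), ∇φ = (-4.56, 6) → (-0.76, 0.6) − 0.04·(-4.56, 6) = (-0.5776, 0.36)
Step 3: at (-0.5776, 0.36), ∇φ = (-3.4656, 3.6) → (-0.5776, 0.36) − 0.04·(-3.4656, 3.6) = (-0.438976, 0.216)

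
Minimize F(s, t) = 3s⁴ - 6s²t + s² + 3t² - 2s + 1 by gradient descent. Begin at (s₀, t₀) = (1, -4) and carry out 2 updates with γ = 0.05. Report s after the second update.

∇F = (12s³ - 12st + 2s - 2, -6s² + 6t)
(s₁, t₁) = (1, -4) − 0.05·(60, -30) = (-2, -2.5)
(s₂, t₂) = (-2, -2.5) − 0.05·(-162, -39) = (6.1, -0.55)
s = 6.1

6.1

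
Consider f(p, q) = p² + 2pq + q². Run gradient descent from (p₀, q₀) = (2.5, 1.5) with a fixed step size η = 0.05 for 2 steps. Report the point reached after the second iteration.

(1.78, 0.78)

∇f = (2p + 2q, 2p + 2q)
Step 1: at (2.5, 1.5), ∇f = (8, 8) → (2.5, 1.5) − 0.05·(8, 8) = (2.1, 1.1)
Step 2: at (2.1, 1.1), ∇f = (6.4, 6.4) → (2.1, 1.1) − 0.05·(6.4, 6.4) = (1.78, 0.78)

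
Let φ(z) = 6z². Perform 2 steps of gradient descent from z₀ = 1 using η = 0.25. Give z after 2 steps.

φ′(z) = 12z
Step 1: φ′(1) = 12; z₁ = 1 − 0.25·12 = -2
Step 2: φ′(-2) = -24; z₂ = -2 − 0.25·(-24) = 4

4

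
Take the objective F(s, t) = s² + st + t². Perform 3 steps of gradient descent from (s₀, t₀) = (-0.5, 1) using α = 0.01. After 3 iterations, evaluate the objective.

0.68576483496225

∇F = (2s + t, s + 2t)
(s₁, t₁) = (-0.5, 1) − 0.01·(0, 1.5) = (-0.5, 0.985)
(s₂, t₂) = (-0.5, 0.985) − 0.01·(-0.015, 1.47) = (-0.49985, 0.9703)
(s₃, t₃) = (-0.49985, 0.9703) − 0.01·(-0.0294, 1.44075) = (-0.499556, 0.9558925)
F(-0.499556, 0.9558925) = 0.68576483496225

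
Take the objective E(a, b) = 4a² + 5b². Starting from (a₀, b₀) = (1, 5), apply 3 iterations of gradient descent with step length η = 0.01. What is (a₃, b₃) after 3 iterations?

∇E = (8a, 10b)
Step 1: at (1, 5), ∇E = (8, 50) → (1, 5) − 0.01·(8, 50) = (0.92, 4.5)
Step 2: at (0.92, 4.5), ∇E = (7.36, 45) → (0.92, 4.5) − 0.01·(7.36, 45) = (0.8464, 4.05)
Step 3: at (0.8464, 4.05), ∇E = (6.7712, 40.5) → (0.8464, 4.05) − 0.01·(6.7712, 40.5) = (0.778688, 3.645)

(0.778688, 3.645)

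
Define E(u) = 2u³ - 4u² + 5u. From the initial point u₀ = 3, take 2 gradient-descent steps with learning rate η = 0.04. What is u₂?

E′(u) = 6u² - 8u + 5
Step 1: E′(3) = 35; u₁ = 3 − 0.04·35 = 1.6
Step 2: E′(1.6) = 7.56; u₂ = 1.6 − 0.04·7.56 = 1.2976

1.2976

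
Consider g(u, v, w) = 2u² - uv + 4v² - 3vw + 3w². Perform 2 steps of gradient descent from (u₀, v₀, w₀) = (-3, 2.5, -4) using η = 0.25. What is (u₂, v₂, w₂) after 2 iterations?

∇g = (4u - v, -u + 8v - 3w, -3v + 6w)
Step 1: at (-3, 2.5, -4), ∇g = (-14.5, 35, -31.5) → (-3, 2.5, -4) − 0.25·(-14.5, 35, -31.5) = (0.625, -6.25, 3.875)
Step 2: at (0.625, -6.25, 3.875), ∇g = (8.75, -62.25, 42) → (0.625, -6.25, 3.875) − 0.25·(8.75, -62.25, 42) = (-1.5625, 9.3125, -6.625)

(-1.5625, 9.3125, -6.625)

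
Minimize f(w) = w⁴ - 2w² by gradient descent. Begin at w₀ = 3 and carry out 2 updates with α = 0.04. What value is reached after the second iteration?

-0.87956736

f′(w) = 4w³ - 4w
w₁ = 3 − 0.04·96 = -0.84
w₂ = -0.84 − 0.04·0.989184 = -0.87956736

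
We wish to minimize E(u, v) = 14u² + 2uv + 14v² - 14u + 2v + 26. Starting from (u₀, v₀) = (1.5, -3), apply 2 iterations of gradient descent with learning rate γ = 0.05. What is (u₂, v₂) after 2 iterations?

(0.445, -0.52)

∇E = (28u + 2v - 14, 2u + 28v + 2)
Step 1: at (1.5, -3), ∇E = (22, -79) → (1.5, -3) − 0.05·(22, -79) = (0.4, 0.95)
Step 2: at (0.4, 0.95), ∇E = (-0.9, 29.4) → (0.4, 0.95) − 0.05·(-0.9, 29.4) = (0.445, -0.52)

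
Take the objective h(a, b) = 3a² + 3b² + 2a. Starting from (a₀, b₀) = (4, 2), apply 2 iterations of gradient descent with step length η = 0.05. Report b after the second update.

∇h = (6a + 2, 6b)
(a₁, b₁) = (4, 2) − 0.05·(26, 12) = (2.7, 1.4)
(a₂, b₂) = (2.7, 1.4) − 0.05·(18.2, 8.4) = (1.79, 0.98)
b = 0.98

0.98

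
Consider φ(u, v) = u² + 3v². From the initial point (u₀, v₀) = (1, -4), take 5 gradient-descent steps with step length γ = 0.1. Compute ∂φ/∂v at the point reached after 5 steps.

-0.24576

∇φ = (2u, 6v)
(u₁, v₁) = (1, -4) − 0.1·(2, -24) = (0.8, -1.6)
(u₂, v₂) = (0.8, -1.6) − 0.1·(1.6, -9.6) = (0.64, -0.64)
(u₃, v₃) = (0.64, -0.64) − 0.1·(1.28, -3.84) = (0.512, -0.256)
(u₄, v₄) = (0.512, -0.256) − 0.1·(1.024, -1.536) = (0.4096, -0.1024)
(u₅, v₅) = (0.4096, -0.1024) − 0.1·(0.8192, -0.6144) = (0.32768, -0.04096)
∂φ/∂v at (0.32768, -0.04096) = -0.24576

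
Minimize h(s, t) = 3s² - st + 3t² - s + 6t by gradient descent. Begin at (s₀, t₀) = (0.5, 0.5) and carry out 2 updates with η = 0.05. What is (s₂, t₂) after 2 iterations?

∇h = (6s - t - 1, -s + 6t + 6)
Step 1: at (0.5, 0.5), ∇h = (1.5, 8.5) → (0.5, 0.5) − 0.05·(1.5, 8.5) = (0.425, 0.075)
Step 2: at (0.425, 0.075), ∇h = (1.475, 6.025) → (0.425, 0.075) − 0.05·(1.475, 6.025) = (0.35125, -0.22625)

(0.35125, -0.22625)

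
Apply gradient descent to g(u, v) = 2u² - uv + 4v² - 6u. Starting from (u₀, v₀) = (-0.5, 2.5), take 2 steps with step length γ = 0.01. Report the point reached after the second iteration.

(-0.29625, 2.10745)

∇g = (4u - v - 6, -u + 8v)
(u₁, v₁) = (-0.5, 2.5) − 0.01·(-10.5, 20.5) = (-0.395, 2.295)
(u₂, v₂) = (-0.395, 2.295) − 0.01·(-9.875, 18.755) = (-0.29625, 2.10745)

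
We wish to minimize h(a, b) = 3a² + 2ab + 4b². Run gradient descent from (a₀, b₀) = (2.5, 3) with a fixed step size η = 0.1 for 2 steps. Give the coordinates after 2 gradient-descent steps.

∇h = (6a + 2b, 2a + 8b)
Step 1: at (2.5, 3), ∇h = (21, 29) → (2.5, 3) − 0.1·(21, 29) = (0.4, 0.1)
Step 2: at (0.4, 0.1), ∇h = (2.6, 1.6) → (0.4, 0.1) − 0.1·(2.6, 1.6) = (0.14, -0.06)

(0.14, -0.06)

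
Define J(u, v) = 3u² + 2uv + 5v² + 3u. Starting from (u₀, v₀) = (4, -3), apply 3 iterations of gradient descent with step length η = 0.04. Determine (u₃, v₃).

∇J = (6u + 2v + 3, 2u + 10v)
(u₁, v₁) = (4, -3) − 0.04·(21, -22) = (3.16, -2.12)
(u₂, v₂) = (3.16, -2.12) − 0.04·(17.72, -14.88) = (2.4512, -1.5248)
(u₃, v₃) = (2.4512, -1.5248) − 0.04·(14.6576, -10.3456) = (1.864896, -1.110976)

(1.864896, -1.110976)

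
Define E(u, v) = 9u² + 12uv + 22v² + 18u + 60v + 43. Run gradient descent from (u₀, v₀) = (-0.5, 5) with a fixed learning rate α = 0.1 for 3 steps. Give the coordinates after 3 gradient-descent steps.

∇E = (18u + 12v + 18, 12u + 44v + 60)
(u₁, v₁) = (-0.5, 5) − 0.1·(69, 274) = (-7.4, -22.4)
(u₂, v₂) = (-7.4, -22.4) − 0.1·(-384, -1014.4) = (31, 79.04)
(u₃, v₃) = (31, 79.04) − 0.1·(1524.48, 3909.76) = (-121.448, -311.936)

(-121.448, -311.936)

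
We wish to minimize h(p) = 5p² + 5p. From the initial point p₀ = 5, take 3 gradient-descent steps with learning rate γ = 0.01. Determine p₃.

h′(p) = 10p + 5
Step 1: h′(5) = 55; p₁ = 5 − 0.01·55 = 4.45
Step 2: h′(4.45) = 49.5; p₂ = 4.45 − 0.01·49.5 = 3.955
Step 3: h′(3.955) = 44.55; p₃ = 3.955 − 0.01·44.55 = 3.5095

3.5095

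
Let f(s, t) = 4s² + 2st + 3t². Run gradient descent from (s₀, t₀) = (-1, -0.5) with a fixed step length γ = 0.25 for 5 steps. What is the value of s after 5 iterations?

∇f = (8s + 2t, 2s + 6t)
Step 1: at (-1, -0.5), ∇f = (-9, -5) → (-1, -0.5) − 0.25·(-9, -5) = (1.25, 0.75)
Step 2: at (1.25, 0.75), ∇f = (11.5, 7) → (1.25, 0.75) − 0.25·(11.5, 7) = (-1.625, -1)
Step 3: at (-1.625, -1), ∇f = (-15, -9.25) → (-1.625, -1) − 0.25·(-15, -9.25) = (2.125, 1.3125)
Step 4: at (2.125, 1.3125), ∇f = (19.625, 12.125) → (2.125, 1.3125) − 0.25·(19.625, 12.125) = (-2.78125, -1.71875)
Step 5: at (-2.78125, -1.71875), ∇f = (-25.6875, -15.875) → (-2.78125, -1.71875) − 0.25·(-25.6875, -15.875) = (3.640625, 2.25)
s = 3.640625

3.640625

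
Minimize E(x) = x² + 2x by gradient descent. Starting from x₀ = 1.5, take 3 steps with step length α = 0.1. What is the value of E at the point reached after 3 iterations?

E′(x) = 2x + 2
Step 1: E′(1.5) = 5; x₁ = 1.5 − 0.1·5 = 1
Step 2: E′(1) = 4; x₂ = 1 − 0.1·4 = 0.6
Step 3: E′(0.6) = 3.2; x₃ = 0.6 − 0.1·3.2 = 0.28
E(0.28) = 0.6384

0.6384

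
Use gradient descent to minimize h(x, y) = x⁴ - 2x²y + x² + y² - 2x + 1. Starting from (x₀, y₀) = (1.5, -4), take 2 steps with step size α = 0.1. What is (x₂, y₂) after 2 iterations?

(6.09615, -1.0955)

∇h = (4x³ - 4xy + 2x - 2, -2x² + 2y)
Step 1: at (1.5, -4), ∇h = (38.5, -12.5) → (1.5, -4) − 0.1·(38.5, -12.5) = (-2.35, -2.75)
Step 2: at (-2.35, -2.75), ∇h = (-84.4615, -16.545) → (-2.35, -2.75) − 0.1·(-84.4615, -16.545) = (6.09615, -1.0955)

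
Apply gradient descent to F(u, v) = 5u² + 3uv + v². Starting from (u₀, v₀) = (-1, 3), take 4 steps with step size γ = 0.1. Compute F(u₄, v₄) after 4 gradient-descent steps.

2.15233605

∇F = (10u + 3v, 3u + 2v)
Step 1: at (-1, 3), ∇F = (-1, 3) → (-1, 3) − 0.1·(-1, 3) = (-0.9, 2.7)
Step 2: at (-0.9, 2.7), ∇F = (-0.9, 2.7) → (-0.9, 2.7) − 0.1·(-0.9, 2.7) = (-0.81, 2.43)
Step 3: at (-0.81, 2.43), ∇F = (-0.81, 2.43) → (-0.81, 2.43) − 0.1·(-0.81, 2.43) = (-0.729, 2.187)
Step 4: at (-0.729, 2.187), ∇F = (-0.729, 2.187) → (-0.729, 2.187) − 0.1·(-0.729, 2.187) = (-0.6561, 1.9683)
F(-0.6561, 1.9683) = 2.15233605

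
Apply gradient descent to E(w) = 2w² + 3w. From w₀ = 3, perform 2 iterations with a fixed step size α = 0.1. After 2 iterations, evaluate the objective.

2.52

E′(w) = 4w + 3
w₁ = 3 − 0.1·15 = 1.5
w₂ = 1.5 − 0.1·9 = 0.6
E(0.6) = 2.52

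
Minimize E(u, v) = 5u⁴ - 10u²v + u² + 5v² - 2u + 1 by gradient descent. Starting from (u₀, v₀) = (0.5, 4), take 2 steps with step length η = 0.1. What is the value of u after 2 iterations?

-158.77075

∇E = (20u³ - 20uv + 2u - 2, -10u² + 10v)
(u₁, v₁) = (0.5, 4) − 0.1·(-38.5, 37.5) = (4.35, 0.25)
(u₂, v₂) = (4.35, 0.25) − 0.1·(1631.2075, -186.725) = (-158.77075, 18.9225)
u = -158.77075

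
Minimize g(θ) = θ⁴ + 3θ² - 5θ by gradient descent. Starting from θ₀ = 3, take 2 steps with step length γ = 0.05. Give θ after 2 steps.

3.789525

g′(θ) = 4θ³ + 6θ - 5
θ₁ = 3 − 0.05·121 = -3.05
θ₂ = -3.05 − 0.05·(-136.7905) = 3.789525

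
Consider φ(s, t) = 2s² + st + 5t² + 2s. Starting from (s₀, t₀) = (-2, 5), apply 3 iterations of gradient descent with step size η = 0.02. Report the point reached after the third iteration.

∇φ = (4s + t + 2, s + 10t)
Step 1: at (-2, 5), ∇φ = (-1, 48) → (-2, 5) − 0.02·(-1, 48) = (-1.98, 4.04)
Step 2: at (-1.98, 4.04), ∇φ = (-1.88, 38.42) → (-1.98, 4.04) − 0.02·(-1.88, 38.42) = (-1.9424, 3.2716)
Step 3: at (-1.9424, 3.2716), ∇φ = (-2.498, 30.7736) → (-1.9424, 3.2716) − 0.02·(-2.498, 30.7736) = (-1.89244, 2.656128)

(-1.89244, 2.656128)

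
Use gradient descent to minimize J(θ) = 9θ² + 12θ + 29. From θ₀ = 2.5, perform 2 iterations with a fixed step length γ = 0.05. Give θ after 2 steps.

J′(θ) = 18θ + 12
Step 1: J′(2.5) = 57; θ₁ = 2.5 − 0.05·57 = -0.35
Step 2: J′(-0.35) = 5.7; θ₂ = -0.35 − 0.05·5.7 = -0.635

-0.635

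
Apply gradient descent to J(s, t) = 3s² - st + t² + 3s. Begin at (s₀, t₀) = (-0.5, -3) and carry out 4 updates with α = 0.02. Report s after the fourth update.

∇J = (6s - t + 3, -s + 2t)
Step 1: at (-0.5, -3), ∇J = (3, -5.5) → (-0.5, -3) − 0.02·(3, -5.5) = (-0.56, -2.89)
Step 2: at (-0.56, -2.89), ∇J = (2.53, -5.22) → (-0.56, -2.89) − 0.02·(2.53, -5.22) = (-0.6106, -2.7856)
Step 3: at (-0.6106, -2.7856), ∇J = (2.122, -4.9606) → (-0.6106, -2.7856) − 0.02·(2.122, -4.9606) = (-0.65304, -2.686388)
Step 4: at (-0.65304, -2.686388), ∇J = (1.768148, -4.719736) → (-0.65304, -2.686388) − 0.02·(1.768148, -4.719736) = (-0.68840296, -2.59199328)
s = -0.68840296

-0.68840296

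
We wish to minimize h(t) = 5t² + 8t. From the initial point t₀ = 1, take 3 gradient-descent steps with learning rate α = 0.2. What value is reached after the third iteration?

-2.6

h′(t) = 10t + 8
Step 1: h′(1) = 18; t₁ = 1 − 0.2·18 = -2.6
Step 2: h′(-2.6) = -18; t₂ = -2.6 − 0.2·(-18) = 1
Step 3: h′(1) = 18; t₃ = 1 − 0.2·18 = -2.6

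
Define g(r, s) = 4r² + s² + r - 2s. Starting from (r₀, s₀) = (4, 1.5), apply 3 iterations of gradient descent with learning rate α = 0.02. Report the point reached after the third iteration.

∇g = (8r + 1, 2s - 2)
(r₁, s₁) = (4, 1.5) − 0.02·(33, 1) = (3.34, 1.48)
(r₂, s₂) = (3.34, 1.48) − 0.02·(27.72, 0.96) = (2.7856, 1.4608)
(r₃, s₃) = (2.7856, 1.4608) − 0.02·(23.2848, 0.9216) = (2.319904, 1.442368)

(2.319904, 1.442368)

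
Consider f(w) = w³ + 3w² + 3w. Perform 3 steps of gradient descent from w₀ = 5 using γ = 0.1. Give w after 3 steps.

-53.8632832

f′(w) = 3w² + 6w + 3
Step 1: f′(5) = 108; w₁ = 5 − 0.1·108 = -5.8
Step 2: f′(-5.8) = 69.12; w₂ = -5.8 − 0.1·69.12 = -12.712
Step 3: f′(-12.712) = 411.512832; w₃ = -12.712 − 0.1·411.512832 = -53.8632832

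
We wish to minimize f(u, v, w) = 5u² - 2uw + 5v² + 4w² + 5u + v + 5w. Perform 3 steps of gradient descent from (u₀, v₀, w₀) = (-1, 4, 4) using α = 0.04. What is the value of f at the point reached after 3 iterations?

9.21395976192

∇f = (10u - 2w + 5, 10v + 1, -2u + 8w + 5)
Step 1: at (-1, 4, 4), ∇f = (-13, 41, 39) → (-1, 4, 4) − 0.04·(-13, 41, 39) = (-0.48, 2.36, 2.44)
Step 2: at (-0.48, 2.36, 2.44), ∇f = (-4.68, 24.6, 25.48) → (-0.48, 2.36, 2.44) − 0.04·(-4.68, 24.6, 25.48) = (-0.2928, 1.376, 1.4208)
Step 3: at (-0.2928, 1.376, 1.4208), ∇f = (-0.7696, 14.76, 16.952) → (-0.2928, 1.376, 1.4208) − 0.04·(-0.7696, 14.76, 16.952) = (-0.262016, 0.7856, 0.74272)
f(-0.262016, 0.7856, 0.74272) = 9.21395976192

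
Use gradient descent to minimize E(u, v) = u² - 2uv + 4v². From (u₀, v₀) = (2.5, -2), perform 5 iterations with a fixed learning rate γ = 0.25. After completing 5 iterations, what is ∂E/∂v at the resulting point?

44.0625

∇E = (2u - 2v, -2u + 8v)
Step 1: at (2.5, -2), ∇E = (9, -21) → (2.5, -2) − 0.25·(9, -21) = (0.25, 3.25)
Step 2: at (0.25, 3.25), ∇E = (-6, 25.5) → (0.25, 3.25) − 0.25·(-6, 25.5) = (1.75, -3.125)
Step 3: at (1.75, -3.125), ∇E = (9.75, -28.5) → (1.75, -3.125) − 0.25·(9.75, -28.5) = (-0.6875, 4)
Step 4: at (-0.6875, 4), ∇E = (-9.375, 33.375) → (-0.6875, 4) − 0.25·(-9.375, 33.375) = (1.65625, -4.34375)
Step 5: at (1.65625, -4.34375), ∇E = (12, -38.0625) → (1.65625, -4.34375) − 0.25·(12, -38.0625) = (-1.34375, 5.171875)
∂E/∂v at (-1.34375, 5.171875) = 44.0625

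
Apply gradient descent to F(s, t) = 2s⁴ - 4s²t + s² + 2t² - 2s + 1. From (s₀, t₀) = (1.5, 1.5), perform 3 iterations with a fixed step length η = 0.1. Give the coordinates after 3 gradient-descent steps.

(0.8750016, 1.30336)

∇F = (8s³ - 8st + 2s - 2, -4s² + 4t)
Step 1: at (1.5, 1.5), ∇F = (10, -3) → (1.5, 1.5) − 0.1·(10, -3) = (0.5, 1.8)
Step 2: at (0.5, 1.8), ∇F = (-7.2, 6.2) → (0.5, 1.8) − 0.1·(-7.2, 6.2) = (1.22, 1.18)
Step 3: at (1.22, 1.18), ∇F = (3.449984, -1.2336) → (1.22, 1.18) − 0.1·(3.449984, -1.2336) = (0.8750016, 1.30336)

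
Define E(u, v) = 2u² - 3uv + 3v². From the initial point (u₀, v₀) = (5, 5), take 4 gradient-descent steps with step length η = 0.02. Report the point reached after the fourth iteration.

∇E = (4u - 3v, -3u + 6v)
(u₁, v₁) = (5, 5) − 0.02·(5, 15) = (4.9, 4.7)
(u₂, v₂) = (4.9, 4.7) − 0.02·(5.5, 13.5) = (4.79, 4.43)
(u₃, v₃) = (4.79, 4.43) − 0.02·(5.87, 12.21) = (4.6726, 4.1858)
(u₄, v₄) = (4.6726, 4.1858) − 0.02·(6.133, 11.097) = (4.54994, 3.96386)

(4.54994, 3.96386)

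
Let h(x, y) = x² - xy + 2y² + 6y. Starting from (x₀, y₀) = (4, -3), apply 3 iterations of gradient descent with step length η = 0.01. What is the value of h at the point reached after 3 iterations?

∇h = (2x - y, -x + 4y + 6)
(x₁, y₁) = (4, -3) − 0.01·(11, -10) = (3.89, -2.9)
(x₂, y₂) = (3.89, -2.9) − 0.01·(10.68, -9.49) = (3.7832, -2.8051)
(x₃, y₃) = (3.7832, -2.8051) − 0.01·(10.3715, -9.0036) = (3.679485, -2.715064)
h(3.679485, -2.715064) = 21.981408175457

21.981408175457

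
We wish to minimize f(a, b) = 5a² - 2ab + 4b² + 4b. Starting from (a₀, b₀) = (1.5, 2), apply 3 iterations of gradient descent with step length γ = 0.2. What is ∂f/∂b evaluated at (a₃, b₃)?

∇f = (10a - 2b, -2a + 8b + 4)
(a₁, b₁) = (1.5, 2) − 0.2·(11, 17) = (-0.7, -1.4)
(a₂, b₂) = (-0.7, -1.4) − 0.2·(-4.2, -5.8) = (0.14, -0.24)
(a₃, b₃) = (0.14, -0.24) − 0.2·(1.88, 1.8) = (-0.236, -0.6)
∂f/∂b at (-0.236, -0.6) = -0.328

-0.328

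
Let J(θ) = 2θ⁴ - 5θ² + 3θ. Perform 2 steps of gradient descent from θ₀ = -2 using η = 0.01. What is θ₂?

-1.45742568

J′(θ) = 8θ³ - 10θ + 3
Step 1: J′(-2) = -41; θ₁ = -2 − 0.01·(-41) = -1.59
Step 2: J′(-1.59) = -13.257432; θ₂ = -1.59 − 0.01·(-13.257432) = -1.45742568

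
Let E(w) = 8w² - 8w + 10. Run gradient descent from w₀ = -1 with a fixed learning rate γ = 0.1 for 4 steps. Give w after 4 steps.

E′(w) = 16w - 8
Step 1: E′(-1) = -24; w₁ = -1 − 0.1·(-24) = 1.4
Step 2: E′(1.4) = 14.4; w₂ = 1.4 − 0.1·14.4 = -0.04
Step 3: E′(-0.04) = -8.64; w₃ = -0.04 − 0.1·(-8.64) = 0.824
Step 4: E′(0.824) = 5.184; w₄ = 0.824 − 0.1·5.184 = 0.3056

0.3056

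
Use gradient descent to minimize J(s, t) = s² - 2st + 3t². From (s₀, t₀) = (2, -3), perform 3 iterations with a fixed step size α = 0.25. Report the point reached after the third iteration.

(-0.25, 1.25)

∇J = (2s - 2t, -2s + 6t)
Step 1: at (2, -3), ∇J = (10, -22) → (2, -3) − 0.25·(10, -22) = (-0.5, 2.5)
Step 2: at (-0.5, 2.5), ∇J = (-6, 16) → (-0.5, 2.5) − 0.25·(-6, 16) = (1, -1.5)
Step 3: at (1, -1.5), ∇J = (5, -11) → (1, -1.5) − 0.25·(5, -11) = (-0.25, 1.25)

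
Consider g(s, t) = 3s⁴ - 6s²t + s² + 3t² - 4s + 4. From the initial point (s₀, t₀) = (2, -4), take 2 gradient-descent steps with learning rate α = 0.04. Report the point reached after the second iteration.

∇g = (12s³ - 12st + 2s - 4, -6s² + 6t)
(s₁, t₁) = (2, -4) − 0.04·(192, -48) = (-5.68, -2.08)
(s₂, t₂) = (-5.68, -2.08) − 0.04·(-2356.137984, -206.0544) = (88.56551936, 6.162176)

(88.56551936, 6.162176)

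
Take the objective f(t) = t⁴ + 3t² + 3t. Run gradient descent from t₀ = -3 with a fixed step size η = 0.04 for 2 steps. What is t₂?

f′(t) = 4t³ + 6t + 3
t₁ = -3 − 0.04·(-123) = 1.92
t₂ = 1.92 − 0.04·42.831552 = 0.20673792

0.20673792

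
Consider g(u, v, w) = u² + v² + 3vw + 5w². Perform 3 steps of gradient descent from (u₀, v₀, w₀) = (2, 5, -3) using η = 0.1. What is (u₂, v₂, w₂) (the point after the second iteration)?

∇g = (2u, 2v + 3w, 3v + 10w)
Step 1: at (2, 5, -3), ∇g = (4, 1, -15) → (2, 5, -3) − 0.1·(4, 1, -15) = (1.6, 4.9, -1.5)
Step 2: at (1.6, 4.9, -1.5), ∇g = (3.2, 5.3, -0.3) → (1.6, 4.9, -1.5) − 0.1·(3.2, 5.3, -0.3) = (1.28, 4.37, -1.47)

(1.28, 4.37, -1.47)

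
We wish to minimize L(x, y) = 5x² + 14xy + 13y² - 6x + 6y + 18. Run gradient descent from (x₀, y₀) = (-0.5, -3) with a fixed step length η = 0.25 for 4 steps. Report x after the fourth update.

∇L = (10x + 14y - 6, 14x + 26y + 6)
Step 1: at (-0.5, -3), ∇L = (-53, -79) → (-0.5, -3) − 0.25·(-53, -79) = (12.75, 16.75)
Step 2: at (12.75, 16.75), ∇L = (356, 620) → (12.75, 16.75) − 0.25·(356, 620) = (-76.25, -138.25)
Step 3: at (-76.25, -138.25), ∇L = (-2704, -4656) → (-76.25, -138.25) − 0.25·(-2704, -4656) = (599.75, 1025.75)
Step 4: at (599.75, 1025.75), ∇L = (20352, 35072) → (599.75, 1025.75) − 0.25·(20352, 35072) = (-4488.25, -7742.25)
x = -4488.25

-4488.25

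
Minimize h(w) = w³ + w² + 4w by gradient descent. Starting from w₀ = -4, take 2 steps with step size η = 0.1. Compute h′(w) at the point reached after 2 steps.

2348.056832

h′(w) = 3w² + 2w + 4
w₁ = -4 − 0.1·44 = -8.4
w₂ = -8.4 − 0.1·198.88 = -28.288
h′(w) at (-28.288) = 2348.056832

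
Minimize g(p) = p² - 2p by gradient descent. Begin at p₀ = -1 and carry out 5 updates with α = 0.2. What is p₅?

0.84448

g′(p) = 2p - 2
Step 1: g′(-1) = -4; p₁ = -1 − 0.2·(-4) = -0.2
Step 2: g′(-0.2) = -2.4; p₂ = -0.2 − 0.2·(-2.4) = 0.28
Step 3: g′(0.28) = -1.44; p₃ = 0.28 − 0.2·(-1.44) = 0.568
Step 4: g′(0.568) = -0.864; p₄ = 0.568 − 0.2·(-0.864) = 0.7408
Step 5: g′(0.7408) = -0.5184; p₅ = 0.7408 − 0.2·(-0.5184) = 0.84448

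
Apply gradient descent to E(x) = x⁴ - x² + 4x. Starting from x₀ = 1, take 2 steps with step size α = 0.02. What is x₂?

0.78068224

E′(x) = 4x³ - 2x + 4
Step 1: E′(1) = 6; x₁ = 1 − 0.02·6 = 0.88
Step 2: E′(0.88) = 4.965888; x₂ = 0.88 − 0.02·4.965888 = 0.78068224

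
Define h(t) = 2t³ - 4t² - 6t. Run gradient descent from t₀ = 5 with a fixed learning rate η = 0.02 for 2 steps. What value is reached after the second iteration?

2.484032

h′(t) = 6t² - 8t - 6
Step 1: h′(5) = 104; t₁ = 5 − 0.02·104 = 2.92
Step 2: h′(2.92) = 21.7984; t₂ = 2.92 − 0.02·21.7984 = 2.484032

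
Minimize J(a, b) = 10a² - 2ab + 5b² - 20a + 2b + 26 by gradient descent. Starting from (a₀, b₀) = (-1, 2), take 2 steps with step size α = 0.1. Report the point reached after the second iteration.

(-1.48, 0.48)

∇J = (20a - 2b - 20, -2a + 10b + 2)
Step 1: at (-1, 2), ∇J = (-44, 24) → (-1, 2) − 0.1·(-44, 24) = (3.4, -0.4)
Step 2: at (3.4, -0.4), ∇J = (48.8, -8.8) → (3.4, -0.4) − 0.1·(48.8, -8.8) = (-1.48, 0.48)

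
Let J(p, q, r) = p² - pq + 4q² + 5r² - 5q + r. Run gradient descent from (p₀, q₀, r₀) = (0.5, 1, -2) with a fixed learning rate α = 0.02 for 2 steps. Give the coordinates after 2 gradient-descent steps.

∇J = (2p - q, -p + 8q - 5, 10r + 1)
Step 1: at (0.5, 1, -2), ∇J = (0, 2.5, -19) → (0.5, 1, -2) − 0.02·(0, 2.5, -19) = (0.5, 0.95, -1.62)
Step 2: at (0.5, 0.95, -1.62), ∇J = (0.05, 2.1, -15.2) → (0.5, 0.95, -1.62) − 0.02·(0.05, 2.1, -15.2) = (0.499, 0.908, -1.316)

(0.499, 0.908, -1.316)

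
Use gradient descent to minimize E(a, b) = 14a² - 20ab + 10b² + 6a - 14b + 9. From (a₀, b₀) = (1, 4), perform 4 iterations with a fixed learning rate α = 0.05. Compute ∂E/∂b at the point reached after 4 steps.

∇E = (28a - 20b + 6, -20a + 20b - 14)
Step 1: at (1, 4), ∇E = (-46, 46) → (1, 4) − 0.05·(-46, 46) = (3.3, 1.7)
Step 2: at (3.3, 1.7), ∇E = (64.4, -46) → (3.3, 1.7) − 0.05·(64.4, -46) = (0.08, 4)
Step 3: at (0.08, 4), ∇E = (-71.76, 64.4) → (0.08, 4) − 0.05·(-71.76, 64.4) = (3.668, 0.78)
Step 4: at (3.668, 0.78), ∇E = (93.104, -71.76) → (3.668, 0.78) − 0.05·(93.104, -71.76) = (-0.9872, 4.368)
∂E/∂b at (-0.9872, 4.368) = 93.104

93.104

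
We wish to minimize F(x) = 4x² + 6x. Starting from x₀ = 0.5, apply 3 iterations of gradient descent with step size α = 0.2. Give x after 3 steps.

-1.02

F′(x) = 8x + 6
x₁ = 0.5 − 0.2·10 = -1.5
x₂ = -1.5 − 0.2·(-6) = -0.3
x₃ = -0.3 − 0.2·3.6 = -1.02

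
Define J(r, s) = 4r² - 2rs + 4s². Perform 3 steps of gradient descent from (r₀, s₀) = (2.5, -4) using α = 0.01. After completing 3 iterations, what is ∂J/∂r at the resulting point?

19.954872

∇J = (8r - 2s, -2r + 8s)
(r₁, s₁) = (2.5, -4) − 0.01·(28, -37) = (2.22, -3.63)
(r₂, s₂) = (2.22, -3.63) − 0.01·(25.02, -33.48) = (1.9698, -3.2952)
(r₃, s₃) = (1.9698, -3.2952) − 0.01·(22.3488, -30.3012) = (1.746312, -2.992188)
∂J/∂r at (1.746312, -2.992188) = 19.954872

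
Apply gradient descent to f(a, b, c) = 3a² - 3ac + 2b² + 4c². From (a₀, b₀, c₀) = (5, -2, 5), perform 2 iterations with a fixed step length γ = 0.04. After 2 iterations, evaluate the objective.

∇f = (6a - 3c, 4b, -3a + 8c)
Step 1: at (5, -2, 5), ∇f = (15, -8, 25) → (5, -2, 5) − 0.04·(15, -8, 25) = (4.4, -1.68, 4)
Step 2: at (4.4, -1.68, 4), ∇f = (14.4, -6.72, 18.8) → (4.4, -1.68, 4) − 0.04·(14.4, -6.72, 18.8) = (3.824, -1.4112, 3.248)
f(3.824, -1.4112, 3.248) = 52.78885888

52.78885888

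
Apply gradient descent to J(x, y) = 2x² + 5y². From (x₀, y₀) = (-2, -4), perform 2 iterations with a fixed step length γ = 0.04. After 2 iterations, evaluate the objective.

∇J = (4x, 10y)
Step 1: at (-2, -4), ∇J = (-8, -40) → (-2, -4) − 0.04·(-8, -40) = (-1.68, -2.4)
Step 2: at (-1.68, -2.4), ∇J = (-6.72, -24) → (-1.68, -2.4) − 0.04·(-6.72, -24) = (-1.4112, -1.44)
J(-1.4112, -1.44) = 14.35097088

14.35097088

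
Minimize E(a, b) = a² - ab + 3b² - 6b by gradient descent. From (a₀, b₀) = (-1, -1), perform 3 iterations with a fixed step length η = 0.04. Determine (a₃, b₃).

(-0.842112, 0.033536)

∇E = (2a - b, -a + 6b - 6)
(a₁, b₁) = (-1, -1) − 0.04·(-1, -11) = (-0.96, -0.56)
(a₂, b₂) = (-0.96, -0.56) − 0.04·(-1.36, -8.4) = (-0.9056, -0.224)
(a₃, b₃) = (-0.9056, -0.224) − 0.04·(-1.5872, -6.4384) = (-0.842112, 0.033536)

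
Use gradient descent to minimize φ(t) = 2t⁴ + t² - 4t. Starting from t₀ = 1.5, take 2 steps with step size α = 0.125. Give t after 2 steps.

φ′(t) = 8t³ + 2t - 4
t₁ = 1.5 − 0.125·26 = -1.75
t₂ = -1.75 − 0.125·(-50.375) = 4.546875

4.546875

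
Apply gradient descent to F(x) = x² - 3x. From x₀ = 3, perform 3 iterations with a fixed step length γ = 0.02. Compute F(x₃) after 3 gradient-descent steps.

-0.488794973184

F′(x) = 2x - 3
x₁ = 3 − 0.02·3 = 2.94
x₂ = 2.94 − 0.02·2.88 = 2.8824
x₃ = 2.8824 − 0.02·2.7648 = 2.827104
F(2.827104) = -0.488794973184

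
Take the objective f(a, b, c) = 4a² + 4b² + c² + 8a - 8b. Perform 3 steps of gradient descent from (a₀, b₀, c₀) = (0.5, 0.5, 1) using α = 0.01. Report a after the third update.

∇f = (8a + 8, 8b - 8, 2c)
(a₁, b₁, c₁) = (0.5, 0.5, 1) − 0.01·(12, -4, 2) = (0.38, 0.54, 0.98)
(a₂, b₂, c₂) = (0.38, 0.54, 0.98) − 0.01·(11.04, -3.68, 1.96) = (0.2696, 0.5768, 0.9604)
(a₃, b₃, c₃) = (0.2696, 0.5768, 0.9604) − 0.01·(10.1568, -3.3856, 1.9208) = (0.168032, 0.610656, 0.941192)
a = 0.168032

0.168032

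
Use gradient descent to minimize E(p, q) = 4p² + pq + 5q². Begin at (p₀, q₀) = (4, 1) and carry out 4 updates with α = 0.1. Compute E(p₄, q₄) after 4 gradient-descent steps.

∇E = (8p + q, p + 10q)
Step 1: at (4, 1), ∇E = (33, 14) → (4, 1) − 0.1·(33, 14) = (0.7, -0.4)
Step 2: at (0.7, -0.4), ∇E = (5.2, -3.3) → (0.7, -0.4) − 0.1·(5.2, -3.3) = (0.18, -0.07)
Step 3: at (0.18, -0.07), ∇E = (1.37, -0.52) → (0.18, -0.07) − 0.1·(1.37, -0.52) = (0.043, -0.018)
Step 4: at (0.043, -0.018), ∇E = (0.326, -0.137) → (0.043, -0.018) − 0.1·(0.326, -0.137) = (0.0104, -0.0043)
E(0.0104, -0.0043) = 0.00048037

0.00048037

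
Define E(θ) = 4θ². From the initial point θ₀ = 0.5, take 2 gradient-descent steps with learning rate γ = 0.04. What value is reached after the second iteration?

0.2312

E′(θ) = 8θ
θ₁ = 0.5 − 0.04·4 = 0.34
θ₂ = 0.34 − 0.04·2.72 = 0.2312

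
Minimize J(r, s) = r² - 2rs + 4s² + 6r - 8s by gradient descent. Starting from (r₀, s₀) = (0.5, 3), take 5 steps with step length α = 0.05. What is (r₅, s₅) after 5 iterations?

∇J = (2r - 2s + 6, -2r + 8s - 8)
Step 1: at (0.5, 3), ∇J = (1, 15) → (0.5, 3) − 0.05·(1, 15) = (0.45, 2.25)
Step 2: at (0.45, 2.25), ∇J = (2.4, 9.1) → (0.45, 2.25) − 0.05·(2.4, 9.1) = (0.33, 1.795)
Step 3: at (0.33, 1.795), ∇J = (3.07, 5.7) → (0.33, 1.795) − 0.05·(3.07, 5.7) = (0.1765, 1.51)
Step 4: at (0.1765, 1.51), ∇J = (3.333, 3.727) → (0.1765, 1.51) − 0.05·(3.333, 3.727) = (0.00985, 1.32365)
Step 5: at (0.00985, 1.32365), ∇J = (3.3724, 2.5695) → (0.00985, 1.32365) − 0.05·(3.3724, 2.5695) = (-0.15877, 1.195175)

(-0.15877, 1.195175)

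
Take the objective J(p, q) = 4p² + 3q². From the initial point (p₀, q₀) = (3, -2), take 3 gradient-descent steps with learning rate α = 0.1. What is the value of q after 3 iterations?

∇J = (8p, 6q)
(p₁, q₁) = (3, -2) − 0.1·(24, -12) = (0.6, -0.8)
(p₂, q₂) = (0.6, -0.8) − 0.1·(4.8, -4.8) = (0.12, -0.32)
(p₃, q₃) = (0.12, -0.32) − 0.1·(0.96, -1.92) = (0.024, -0.128)
q = -0.128

-0.128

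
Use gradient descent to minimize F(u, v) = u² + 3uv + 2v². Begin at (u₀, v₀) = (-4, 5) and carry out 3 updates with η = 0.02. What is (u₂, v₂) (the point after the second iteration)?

(-4.2648, 4.7012)

∇F = (2u + 3v, 3u + 4v)
(u₁, v₁) = (-4, 5) − 0.02·(7, 8) = (-4.14, 4.84)
(u₂, v₂) = (-4.14, 4.84) − 0.02·(6.24, 6.94) = (-4.2648, 4.7012)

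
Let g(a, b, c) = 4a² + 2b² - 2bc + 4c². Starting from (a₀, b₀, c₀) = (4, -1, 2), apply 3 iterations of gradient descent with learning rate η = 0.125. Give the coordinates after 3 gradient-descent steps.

(0, -0.03125, -0.015625)

∇g = (8a, 4b - 2c, -2b + 8c)
(a₁, b₁, c₁) = (4, -1, 2) − 0.125·(32, -8, 18) = (0, 0, -0.25)
(a₂, b₂, c₂) = (0, 0, -0.25) − 0.125·(0, 0.5, -2) = (0, -0.0625, 0)
(a₃, b₃, c₃) = (0, -0.0625, 0) − 0.125·(0, -0.25, 0.125) = (0, -0.03125, -0.015625)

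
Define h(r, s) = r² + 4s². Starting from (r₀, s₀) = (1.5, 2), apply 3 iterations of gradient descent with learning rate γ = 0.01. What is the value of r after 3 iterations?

1.411788

∇h = (2r, 8s)
Step 1: at (1.5, 2), ∇h = (3, 16) → (1.5, 2) − 0.01·(3, 16) = (1.47, 1.84)
Step 2: at (1.47, 1.84), ∇h = (2.94, 14.72) → (1.47, 1.84) − 0.01·(2.94, 14.72) = (1.4406, 1.6928)
Step 3: at (1.4406, 1.6928), ∇h = (2.8812, 13.5424) → (1.4406, 1.6928) − 0.01·(2.8812, 13.5424) = (1.411788, 1.557376)
r = 1.411788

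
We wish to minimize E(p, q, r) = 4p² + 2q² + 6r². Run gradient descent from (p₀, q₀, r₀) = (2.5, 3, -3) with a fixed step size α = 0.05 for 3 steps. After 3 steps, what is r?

-0.192

∇E = (8p, 4q, 12r)
(p₁, q₁, r₁) = (2.5, 3, -3) − 0.05·(20, 12, -36) = (1.5, 2.4, -1.2)
(p₂, q₂, r₂) = (1.5, 2.4, -1.2) − 0.05·(12, 9.6, -14.4) = (0.9, 1.92, -0.48)
(p₃, q₃, r₃) = (0.9, 1.92, -0.48) − 0.05·(7.2, 7.68, -5.76) = (0.54, 1.536, -0.192)
r = -0.192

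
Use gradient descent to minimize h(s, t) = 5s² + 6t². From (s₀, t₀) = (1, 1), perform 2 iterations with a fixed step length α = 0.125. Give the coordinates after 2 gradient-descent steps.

∇h = (10s, 12t)
Step 1: at (1, 1), ∇h = (10, 12) → (1, 1) − 0.125·(10, 12) = (-0.25, -0.5)
Step 2: at (-0.25, -0.5), ∇h = (-2.5, -6) → (-0.25, -0.5) − 0.125·(-2.5, -6) = (0.0625, 0.25)

(0.0625, 0.25)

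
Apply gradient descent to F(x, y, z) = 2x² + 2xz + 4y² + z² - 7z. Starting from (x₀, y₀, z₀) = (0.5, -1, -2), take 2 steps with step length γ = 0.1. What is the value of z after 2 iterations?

∇F = (4x + 2z, 8y, 2x + 2z - 7)
Step 1: at (0.5, -1, -2), ∇F = (-2, -8, -10) → (0.5, -1, -2) − 0.1·(-2, -8, -10) = (0.7, -0.2, -1)
Step 2: at (0.7, -0.2, -1), ∇F = (0.8, -1.6, -7.6) → (0.7, -0.2, -1) − 0.1·(0.8, -1.6, -7.6) = (0.62, -0.04, -0.24)
z = -0.24

-0.24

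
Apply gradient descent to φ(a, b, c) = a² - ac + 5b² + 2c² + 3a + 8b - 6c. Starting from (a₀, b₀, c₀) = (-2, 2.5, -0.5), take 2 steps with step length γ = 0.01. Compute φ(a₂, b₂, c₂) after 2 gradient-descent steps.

32.34005297

∇φ = (2a - c + 3, 10b + 8, -a + 4c - 6)
Step 1: at (-2, 2.5, -0.5), ∇φ = (-0.5, 33, -6) → (-2, 2.5, -0.5) − 0.01·(-0.5, 33, -6) = (-1.995, 2.17, -0.44)
Step 2: at (-1.995, 2.17, -0.44), ∇φ = (-0.55, 29.7, -5.765) → (-1.995, 2.17, -0.44) − 0.01·(-0.55, 29.7, -5.765) = (-1.9895, 1.873, -0.38235)
φ(-1.9895, 1.873, -0.38235) = 32.34005297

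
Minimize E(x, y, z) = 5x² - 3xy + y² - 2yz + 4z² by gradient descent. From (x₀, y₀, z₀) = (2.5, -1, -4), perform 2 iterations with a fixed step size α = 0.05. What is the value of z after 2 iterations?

-1.5925

∇E = (10x - 3y, -3x + 2y - 2z, -2y + 8z)
Step 1: at (2.5, -1, -4), ∇E = (28, -1.5, -30) → (2.5, -1, -4) − 0.05·(28, -1.5, -30) = (1.1, -0.925, -2.5)
Step 2: at (1.1, -0.925, -2.5), ∇E = (13.775, -0.15, -18.15) → (1.1, -0.925, -2.5) − 0.05·(13.775, -0.15, -18.15) = (0.41125, -0.9175, -1.5925)
z = -1.5925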